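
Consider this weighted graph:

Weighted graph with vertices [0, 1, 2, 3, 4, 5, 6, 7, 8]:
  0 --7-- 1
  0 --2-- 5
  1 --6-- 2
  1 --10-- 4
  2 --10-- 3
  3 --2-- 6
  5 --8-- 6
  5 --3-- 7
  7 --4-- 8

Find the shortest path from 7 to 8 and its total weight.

Using Dijkstra's algorithm from vertex 7:
Shortest path: 7 -> 8
Total weight: 4 = 4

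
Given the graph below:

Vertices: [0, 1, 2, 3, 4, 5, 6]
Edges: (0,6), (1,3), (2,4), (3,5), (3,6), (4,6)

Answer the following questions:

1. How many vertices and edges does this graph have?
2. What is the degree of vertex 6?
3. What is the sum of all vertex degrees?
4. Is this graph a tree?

Count: 7 vertices, 6 edges.
Vertex 6 has neighbors [0, 3, 4], degree = 3.
Handshaking lemma: 2 * 6 = 12.
A graph is a tree iff it is connected and has exactly n-1 edges. This graph is connected (all 7 vertices in one component) and has 7-1 = 6 edges. It is a tree.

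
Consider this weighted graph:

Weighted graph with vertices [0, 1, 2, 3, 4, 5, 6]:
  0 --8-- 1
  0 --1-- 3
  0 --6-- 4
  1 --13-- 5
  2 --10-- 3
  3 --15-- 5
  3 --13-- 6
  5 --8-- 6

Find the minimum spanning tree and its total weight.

Applying Kruskal's algorithm (sort edges by weight, add if no cycle):
  Add (0,3) w=1
  Add (0,4) w=6
  Add (0,1) w=8
  Add (5,6) w=8
  Add (2,3) w=10
  Add (1,5) w=13
  Skip (3,6) w=13 (creates cycle)
  Skip (3,5) w=15 (creates cycle)
MST weight = 46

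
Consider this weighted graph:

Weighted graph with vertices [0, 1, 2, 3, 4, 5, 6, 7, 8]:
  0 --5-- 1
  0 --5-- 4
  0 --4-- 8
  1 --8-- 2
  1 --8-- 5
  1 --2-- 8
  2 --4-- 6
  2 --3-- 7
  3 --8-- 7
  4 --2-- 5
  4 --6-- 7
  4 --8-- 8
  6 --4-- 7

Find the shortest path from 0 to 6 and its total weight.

Using Dijkstra's algorithm from vertex 0:
Shortest path: 0 -> 4 -> 7 -> 6
Total weight: 5 + 6 + 4 = 15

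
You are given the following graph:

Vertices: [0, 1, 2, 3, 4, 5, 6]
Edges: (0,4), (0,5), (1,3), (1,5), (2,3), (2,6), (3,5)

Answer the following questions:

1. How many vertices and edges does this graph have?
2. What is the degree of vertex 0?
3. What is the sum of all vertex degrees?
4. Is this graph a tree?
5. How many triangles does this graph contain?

Count: 7 vertices, 7 edges.
Vertex 0 has neighbors [4, 5], degree = 2.
Handshaking lemma: 2 * 7 = 14.
A tree on 7 vertices has 6 edges. This graph has 7 edges (1 extra). Not a tree.
Number of triangles = 1.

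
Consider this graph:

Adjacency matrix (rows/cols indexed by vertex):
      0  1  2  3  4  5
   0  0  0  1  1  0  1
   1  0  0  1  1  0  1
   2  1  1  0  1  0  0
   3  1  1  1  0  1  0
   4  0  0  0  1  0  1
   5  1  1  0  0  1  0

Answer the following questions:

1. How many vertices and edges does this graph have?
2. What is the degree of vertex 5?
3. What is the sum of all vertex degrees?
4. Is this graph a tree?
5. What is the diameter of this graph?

Count: 6 vertices, 9 edges.
Vertex 5 has neighbors [0, 1, 4], degree = 3.
Handshaking lemma: 2 * 9 = 18.
A tree on 6 vertices has 5 edges. This graph has 9 edges (4 extra). Not a tree.
Diameter (longest shortest path) = 2.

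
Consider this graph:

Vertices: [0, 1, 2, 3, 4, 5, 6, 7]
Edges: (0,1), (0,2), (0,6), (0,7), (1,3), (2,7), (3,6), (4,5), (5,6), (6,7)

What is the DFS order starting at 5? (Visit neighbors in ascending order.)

DFS from vertex 5 (neighbors processed in ascending order):
Visit order: 5, 4, 6, 0, 1, 3, 2, 7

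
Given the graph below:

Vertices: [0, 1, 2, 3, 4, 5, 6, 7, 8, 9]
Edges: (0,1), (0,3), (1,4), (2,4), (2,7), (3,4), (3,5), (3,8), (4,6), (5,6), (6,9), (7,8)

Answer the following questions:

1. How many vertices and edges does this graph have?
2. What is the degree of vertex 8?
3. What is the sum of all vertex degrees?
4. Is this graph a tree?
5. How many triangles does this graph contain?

Count: 10 vertices, 12 edges.
Vertex 8 has neighbors [3, 7], degree = 2.
Handshaking lemma: 2 * 12 = 24.
A tree on 10 vertices has 9 edges. This graph has 12 edges (3 extra). Not a tree.
Number of triangles = 0.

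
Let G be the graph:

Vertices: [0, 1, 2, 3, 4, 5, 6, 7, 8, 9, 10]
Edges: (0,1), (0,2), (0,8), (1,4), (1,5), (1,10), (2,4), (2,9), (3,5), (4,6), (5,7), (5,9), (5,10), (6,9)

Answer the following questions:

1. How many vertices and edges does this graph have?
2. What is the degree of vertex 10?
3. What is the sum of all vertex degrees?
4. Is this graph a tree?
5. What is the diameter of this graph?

Count: 11 vertices, 14 edges.
Vertex 10 has neighbors [1, 5], degree = 2.
Handshaking lemma: 2 * 14 = 28.
A tree on 11 vertices has 10 edges. This graph has 14 edges (4 extra). Not a tree.
Diameter (longest shortest path) = 4.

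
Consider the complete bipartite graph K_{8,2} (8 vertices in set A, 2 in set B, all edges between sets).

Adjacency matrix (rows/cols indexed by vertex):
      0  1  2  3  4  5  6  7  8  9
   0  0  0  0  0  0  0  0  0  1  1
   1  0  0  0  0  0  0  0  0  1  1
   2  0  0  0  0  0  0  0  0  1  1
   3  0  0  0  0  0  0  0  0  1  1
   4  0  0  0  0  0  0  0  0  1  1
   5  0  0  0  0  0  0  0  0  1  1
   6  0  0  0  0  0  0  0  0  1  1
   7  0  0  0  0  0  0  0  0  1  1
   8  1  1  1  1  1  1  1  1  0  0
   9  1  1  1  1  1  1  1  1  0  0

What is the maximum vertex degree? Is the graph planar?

Set-A vertices have degree 2; set-B vertices have degree 8. Maximum degree = max(8,2) = 8.
min(8,2) <= 2, so K_{8,2} avoids a K_{3,3} subdivision and is planar.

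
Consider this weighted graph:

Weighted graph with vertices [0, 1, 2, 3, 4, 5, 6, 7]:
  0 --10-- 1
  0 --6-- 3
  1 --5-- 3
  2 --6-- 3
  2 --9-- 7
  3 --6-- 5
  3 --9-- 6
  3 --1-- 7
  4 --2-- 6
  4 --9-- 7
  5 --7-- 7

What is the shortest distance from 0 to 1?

Using Dijkstra's algorithm from vertex 0:
Shortest path: 0 -> 1
Total weight: 10 = 10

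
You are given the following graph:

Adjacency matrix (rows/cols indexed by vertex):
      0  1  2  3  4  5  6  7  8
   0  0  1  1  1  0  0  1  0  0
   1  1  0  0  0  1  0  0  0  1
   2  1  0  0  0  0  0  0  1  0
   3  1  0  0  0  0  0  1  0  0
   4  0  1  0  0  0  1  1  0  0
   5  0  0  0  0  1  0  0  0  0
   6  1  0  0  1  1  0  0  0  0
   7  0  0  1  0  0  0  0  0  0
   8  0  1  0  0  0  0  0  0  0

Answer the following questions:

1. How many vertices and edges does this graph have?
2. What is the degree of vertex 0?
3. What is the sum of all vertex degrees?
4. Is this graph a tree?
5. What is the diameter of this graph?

Count: 9 vertices, 10 edges.
Vertex 0 has neighbors [1, 2, 3, 6], degree = 4.
Handshaking lemma: 2 * 10 = 20.
A tree on 9 vertices has 8 edges. This graph has 10 edges (2 extra). Not a tree.
Diameter (longest shortest path) = 5.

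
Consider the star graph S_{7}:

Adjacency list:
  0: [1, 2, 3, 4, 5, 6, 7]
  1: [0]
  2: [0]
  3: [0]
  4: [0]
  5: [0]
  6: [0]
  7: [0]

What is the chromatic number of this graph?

S_{7} has one hub adjacent to 7 leaves; leaves are pairwise non-adjacent.
Color the hub 0 and every leaf 1.
Chromatic number = 2.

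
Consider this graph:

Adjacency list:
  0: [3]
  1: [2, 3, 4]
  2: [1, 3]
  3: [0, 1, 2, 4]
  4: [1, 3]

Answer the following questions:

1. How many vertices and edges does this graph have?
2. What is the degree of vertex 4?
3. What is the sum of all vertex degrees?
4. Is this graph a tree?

Count: 5 vertices, 6 edges.
Vertex 4 has neighbors [1, 3], degree = 2.
Handshaking lemma: 2 * 6 = 12.
A tree on 5 vertices has 4 edges. This graph has 6 edges (2 extra). Not a tree.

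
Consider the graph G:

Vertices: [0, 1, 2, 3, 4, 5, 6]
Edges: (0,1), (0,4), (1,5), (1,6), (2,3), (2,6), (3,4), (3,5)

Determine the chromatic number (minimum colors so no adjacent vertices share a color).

The graph has a maximum clique of size 2 (lower bound on chromatic number).
A valid 3-coloring: {0: 1, 1: 0, 2: 1, 3: 0, 4: 2, 5: 1, 6: 2}.
No proper 2-coloring exists (verified by exhaustive search).
Chromatic number = 3.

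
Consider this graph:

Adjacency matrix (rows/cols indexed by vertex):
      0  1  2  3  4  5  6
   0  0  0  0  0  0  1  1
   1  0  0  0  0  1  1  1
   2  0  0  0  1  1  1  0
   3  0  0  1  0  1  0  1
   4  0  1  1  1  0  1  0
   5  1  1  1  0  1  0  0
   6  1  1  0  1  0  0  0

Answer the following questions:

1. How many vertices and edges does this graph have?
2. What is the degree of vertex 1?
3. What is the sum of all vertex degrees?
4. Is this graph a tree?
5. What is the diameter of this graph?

Count: 7 vertices, 11 edges.
Vertex 1 has neighbors [4, 5, 6], degree = 3.
Handshaking lemma: 2 * 11 = 22.
A tree on 7 vertices has 6 edges. This graph has 11 edges (5 extra). Not a tree.
Diameter (longest shortest path) = 2.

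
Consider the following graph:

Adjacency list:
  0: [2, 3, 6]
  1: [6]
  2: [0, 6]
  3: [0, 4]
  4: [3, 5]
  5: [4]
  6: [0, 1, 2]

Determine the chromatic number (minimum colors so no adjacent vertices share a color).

The graph has a maximum clique of size 3 (lower bound on chromatic number).
A valid 3-coloring: {0: 0, 1: 0, 2: 2, 3: 1, 4: 0, 5: 1, 6: 1}.
Chromatic number = 3.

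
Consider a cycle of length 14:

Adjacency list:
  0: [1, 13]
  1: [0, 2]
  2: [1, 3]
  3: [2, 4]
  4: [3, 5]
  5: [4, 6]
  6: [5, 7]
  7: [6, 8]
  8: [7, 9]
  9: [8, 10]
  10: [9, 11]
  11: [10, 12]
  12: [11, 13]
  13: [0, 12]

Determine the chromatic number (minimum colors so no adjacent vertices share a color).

This is an even cycle (C_14). Even cycles are bipartite.
Chromatic number = 2.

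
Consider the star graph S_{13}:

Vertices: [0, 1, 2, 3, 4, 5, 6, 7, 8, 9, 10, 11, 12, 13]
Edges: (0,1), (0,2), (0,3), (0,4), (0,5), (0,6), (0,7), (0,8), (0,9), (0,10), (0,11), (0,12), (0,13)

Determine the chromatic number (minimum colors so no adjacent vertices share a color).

S_{13} has one hub adjacent to 13 leaves; leaves are pairwise non-adjacent.
Color the hub 0 and every leaf 1.
Chromatic number = 2.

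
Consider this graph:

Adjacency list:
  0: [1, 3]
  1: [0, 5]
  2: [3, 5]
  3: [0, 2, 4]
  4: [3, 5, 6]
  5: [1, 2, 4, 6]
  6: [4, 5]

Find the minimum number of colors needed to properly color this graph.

The graph has a maximum clique of size 3 (lower bound on chromatic number).
A valid 3-coloring: {0: 1, 1: 2, 2: 1, 3: 0, 4: 1, 5: 0, 6: 2}.
Chromatic number = 3.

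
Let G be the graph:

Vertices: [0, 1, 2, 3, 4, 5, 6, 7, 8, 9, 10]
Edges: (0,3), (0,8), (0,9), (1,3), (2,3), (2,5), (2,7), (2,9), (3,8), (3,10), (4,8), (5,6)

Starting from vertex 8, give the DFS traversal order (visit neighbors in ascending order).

DFS from vertex 8 (neighbors processed in ascending order):
Visit order: 8, 0, 3, 1, 2, 5, 6, 7, 9, 10, 4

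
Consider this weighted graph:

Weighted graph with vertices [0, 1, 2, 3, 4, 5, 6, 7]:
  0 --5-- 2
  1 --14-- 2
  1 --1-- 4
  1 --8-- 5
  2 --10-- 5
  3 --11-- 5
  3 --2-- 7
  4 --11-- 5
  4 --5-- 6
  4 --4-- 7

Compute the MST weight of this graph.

Applying Kruskal's algorithm (sort edges by weight, add if no cycle):
  Add (1,4) w=1
  Add (3,7) w=2
  Add (4,7) w=4
  Add (0,2) w=5
  Add (4,6) w=5
  Add (1,5) w=8
  Add (2,5) w=10
  Skip (3,5) w=11 (creates cycle)
  Skip (4,5) w=11 (creates cycle)
  Skip (1,2) w=14 (creates cycle)
MST weight = 35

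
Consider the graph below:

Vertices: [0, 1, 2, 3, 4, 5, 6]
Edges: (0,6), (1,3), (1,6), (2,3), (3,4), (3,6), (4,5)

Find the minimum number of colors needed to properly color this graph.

The graph has a maximum clique of size 3 (lower bound on chromatic number).
A valid 3-coloring: {0: 0, 1: 2, 2: 1, 3: 0, 4: 1, 5: 0, 6: 1}.
Chromatic number = 3.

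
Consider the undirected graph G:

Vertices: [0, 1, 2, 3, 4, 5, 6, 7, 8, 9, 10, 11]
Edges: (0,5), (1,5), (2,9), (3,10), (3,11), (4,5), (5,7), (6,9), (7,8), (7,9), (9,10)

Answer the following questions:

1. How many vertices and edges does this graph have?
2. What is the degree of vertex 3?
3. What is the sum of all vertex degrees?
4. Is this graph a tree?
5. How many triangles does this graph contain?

Count: 12 vertices, 11 edges.
Vertex 3 has neighbors [10, 11], degree = 2.
Handshaking lemma: 2 * 11 = 22.
A graph is a tree iff it is connected and has exactly n-1 edges. This graph is connected (all 12 vertices in one component) and has 12-1 = 11 edges. It is a tree.
Number of triangles = 0.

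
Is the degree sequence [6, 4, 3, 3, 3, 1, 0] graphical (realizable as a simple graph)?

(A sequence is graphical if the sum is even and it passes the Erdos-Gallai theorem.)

Sum of degrees = 20. Sum is even but fails Erdos-Gallai. The sequence is NOT graphical.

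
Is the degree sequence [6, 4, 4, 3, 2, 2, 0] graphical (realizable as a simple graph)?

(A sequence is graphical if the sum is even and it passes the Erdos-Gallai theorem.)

Sum of degrees = 21. Sum is odd, so the sequence is NOT graphical.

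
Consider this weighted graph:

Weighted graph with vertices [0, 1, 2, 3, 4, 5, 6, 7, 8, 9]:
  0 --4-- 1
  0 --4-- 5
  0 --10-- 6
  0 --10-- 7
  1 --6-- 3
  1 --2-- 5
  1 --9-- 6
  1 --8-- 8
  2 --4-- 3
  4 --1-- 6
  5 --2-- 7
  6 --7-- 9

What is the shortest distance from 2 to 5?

Using Dijkstra's algorithm from vertex 2:
Shortest path: 2 -> 3 -> 1 -> 5
Total weight: 4 + 6 + 2 = 12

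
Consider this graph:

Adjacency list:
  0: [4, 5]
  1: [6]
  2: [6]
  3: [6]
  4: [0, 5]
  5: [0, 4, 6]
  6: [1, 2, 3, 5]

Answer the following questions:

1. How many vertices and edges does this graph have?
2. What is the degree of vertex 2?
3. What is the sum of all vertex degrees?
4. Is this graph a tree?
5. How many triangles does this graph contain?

Count: 7 vertices, 7 edges.
Vertex 2 has neighbors [6], degree = 1.
Handshaking lemma: 2 * 7 = 14.
A tree on 7 vertices has 6 edges. This graph has 7 edges (1 extra). Not a tree.
Number of triangles = 1.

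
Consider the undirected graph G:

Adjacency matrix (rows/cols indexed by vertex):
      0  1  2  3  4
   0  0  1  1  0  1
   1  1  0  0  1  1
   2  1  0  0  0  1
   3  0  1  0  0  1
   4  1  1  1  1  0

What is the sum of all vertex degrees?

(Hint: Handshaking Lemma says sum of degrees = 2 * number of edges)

Count edges: 7 edges.
By Handshaking Lemma: sum of degrees = 2 * 7 = 14.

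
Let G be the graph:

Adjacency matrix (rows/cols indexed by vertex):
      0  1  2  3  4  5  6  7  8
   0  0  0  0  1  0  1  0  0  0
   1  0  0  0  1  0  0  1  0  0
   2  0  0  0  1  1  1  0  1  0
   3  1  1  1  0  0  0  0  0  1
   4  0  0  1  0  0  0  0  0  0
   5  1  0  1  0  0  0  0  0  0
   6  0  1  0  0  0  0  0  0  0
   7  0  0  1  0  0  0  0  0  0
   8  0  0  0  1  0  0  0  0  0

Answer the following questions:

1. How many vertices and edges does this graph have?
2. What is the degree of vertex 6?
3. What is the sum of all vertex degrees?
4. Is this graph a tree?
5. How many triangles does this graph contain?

Count: 9 vertices, 9 edges.
Vertex 6 has neighbors [1], degree = 1.
Handshaking lemma: 2 * 9 = 18.
A tree on 9 vertices has 8 edges. This graph has 9 edges (1 extra). Not a tree.
Number of triangles = 0.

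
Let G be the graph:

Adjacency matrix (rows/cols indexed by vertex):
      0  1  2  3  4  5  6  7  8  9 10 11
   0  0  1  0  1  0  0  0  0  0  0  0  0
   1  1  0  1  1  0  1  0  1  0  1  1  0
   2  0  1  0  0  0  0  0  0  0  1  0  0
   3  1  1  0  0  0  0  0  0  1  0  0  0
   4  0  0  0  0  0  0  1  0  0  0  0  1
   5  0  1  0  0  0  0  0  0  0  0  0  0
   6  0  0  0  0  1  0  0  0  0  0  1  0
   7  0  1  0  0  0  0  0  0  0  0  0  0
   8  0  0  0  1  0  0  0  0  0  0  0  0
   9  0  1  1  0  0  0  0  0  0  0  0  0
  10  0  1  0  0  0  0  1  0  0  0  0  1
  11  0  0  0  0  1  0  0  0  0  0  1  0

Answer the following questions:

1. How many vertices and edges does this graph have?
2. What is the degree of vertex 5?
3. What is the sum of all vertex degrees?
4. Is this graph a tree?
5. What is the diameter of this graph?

Count: 12 vertices, 14 edges.
Vertex 5 has neighbors [1], degree = 1.
Handshaking lemma: 2 * 14 = 28.
A tree on 12 vertices has 11 edges. This graph has 14 edges (3 extra). Not a tree.
Diameter (longest shortest path) = 5.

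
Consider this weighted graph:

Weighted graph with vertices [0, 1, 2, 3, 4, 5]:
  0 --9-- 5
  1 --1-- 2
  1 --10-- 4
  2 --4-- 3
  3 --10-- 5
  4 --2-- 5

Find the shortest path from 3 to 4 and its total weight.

Using Dijkstra's algorithm from vertex 3:
Shortest path: 3 -> 5 -> 4
Total weight: 10 + 2 = 12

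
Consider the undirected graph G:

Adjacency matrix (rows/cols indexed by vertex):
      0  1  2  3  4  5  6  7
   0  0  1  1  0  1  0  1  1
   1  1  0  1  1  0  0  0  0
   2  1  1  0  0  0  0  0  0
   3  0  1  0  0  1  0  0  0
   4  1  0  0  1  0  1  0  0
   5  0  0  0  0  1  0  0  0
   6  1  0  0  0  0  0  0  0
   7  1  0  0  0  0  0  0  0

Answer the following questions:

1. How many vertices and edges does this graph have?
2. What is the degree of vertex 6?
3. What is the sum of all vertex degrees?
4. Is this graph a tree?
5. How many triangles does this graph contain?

Count: 8 vertices, 9 edges.
Vertex 6 has neighbors [0], degree = 1.
Handshaking lemma: 2 * 9 = 18.
A tree on 8 vertices has 7 edges. This graph has 9 edges (2 extra). Not a tree.
Number of triangles = 1.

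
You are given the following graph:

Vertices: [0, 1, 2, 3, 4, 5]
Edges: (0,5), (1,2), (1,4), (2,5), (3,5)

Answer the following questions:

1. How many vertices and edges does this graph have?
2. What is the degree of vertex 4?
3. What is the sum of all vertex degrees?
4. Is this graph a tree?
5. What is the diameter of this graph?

Count: 6 vertices, 5 edges.
Vertex 4 has neighbors [1], degree = 1.
Handshaking lemma: 2 * 5 = 10.
A graph is a tree iff it is connected and has exactly n-1 edges. This graph is connected (all 6 vertices in one component) and has 6-1 = 5 edges. It is a tree.
Diameter (longest shortest path) = 4.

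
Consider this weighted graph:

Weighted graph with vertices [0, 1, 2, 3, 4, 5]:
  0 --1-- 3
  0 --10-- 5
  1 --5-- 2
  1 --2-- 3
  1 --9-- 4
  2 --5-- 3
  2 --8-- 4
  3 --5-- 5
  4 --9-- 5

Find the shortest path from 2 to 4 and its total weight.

Using Dijkstra's algorithm from vertex 2:
Shortest path: 2 -> 4
Total weight: 8 = 8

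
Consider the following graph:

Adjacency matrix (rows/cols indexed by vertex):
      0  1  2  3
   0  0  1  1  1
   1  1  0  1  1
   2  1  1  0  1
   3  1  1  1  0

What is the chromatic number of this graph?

The graph has a maximum clique of size 4 (lower bound on chromatic number).
A valid 4-coloring: {0: 0, 1: 1, 2: 2, 3: 3}.
Chromatic number = 4.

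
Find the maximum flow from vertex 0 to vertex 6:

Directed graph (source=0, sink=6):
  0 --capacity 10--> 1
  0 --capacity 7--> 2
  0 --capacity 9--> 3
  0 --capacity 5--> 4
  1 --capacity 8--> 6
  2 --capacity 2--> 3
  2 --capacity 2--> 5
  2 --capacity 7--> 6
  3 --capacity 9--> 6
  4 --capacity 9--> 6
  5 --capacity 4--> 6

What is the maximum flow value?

Computing max flow:
  Flow on (0->1): 8/10
  Flow on (0->2): 7/7
  Flow on (0->3): 9/9
  Flow on (0->4): 5/5
  Flow on (1->6): 8/8
  Flow on (2->6): 7/7
  Flow on (3->6): 9/9
  Flow on (4->6): 5/9
Maximum flow = 29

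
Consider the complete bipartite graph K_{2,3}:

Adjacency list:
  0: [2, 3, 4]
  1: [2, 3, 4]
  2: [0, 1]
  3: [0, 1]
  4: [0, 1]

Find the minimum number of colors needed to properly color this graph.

K_{2,3} is bipartite: vertices split into two independent sets of size 2 and 3.
Color one set 0, the other 1. No adjacent vertices share a color.
Chromatic number = 2.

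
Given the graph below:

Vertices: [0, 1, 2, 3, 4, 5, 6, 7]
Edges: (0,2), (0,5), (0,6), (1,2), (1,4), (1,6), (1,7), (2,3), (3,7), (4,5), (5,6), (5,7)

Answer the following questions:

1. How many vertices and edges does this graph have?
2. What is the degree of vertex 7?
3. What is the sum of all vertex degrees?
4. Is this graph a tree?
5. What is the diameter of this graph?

Count: 8 vertices, 12 edges.
Vertex 7 has neighbors [1, 3, 5], degree = 3.
Handshaking lemma: 2 * 12 = 24.
A tree on 8 vertices has 7 edges. This graph has 12 edges (5 extra). Not a tree.
Diameter (longest shortest path) = 3.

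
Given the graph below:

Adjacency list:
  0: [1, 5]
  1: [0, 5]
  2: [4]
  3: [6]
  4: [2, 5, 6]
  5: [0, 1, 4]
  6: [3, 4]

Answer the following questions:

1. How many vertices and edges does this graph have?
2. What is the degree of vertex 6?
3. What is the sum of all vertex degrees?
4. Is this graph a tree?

Count: 7 vertices, 7 edges.
Vertex 6 has neighbors [3, 4], degree = 2.
Handshaking lemma: 2 * 7 = 14.
A tree on 7 vertices has 6 edges. This graph has 7 edges (1 extra). Not a tree.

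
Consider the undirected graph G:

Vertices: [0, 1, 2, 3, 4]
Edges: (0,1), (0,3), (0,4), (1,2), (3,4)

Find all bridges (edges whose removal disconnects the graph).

A bridge is an edge whose removal increases the number of connected components.
Bridges found: (0,1), (1,2)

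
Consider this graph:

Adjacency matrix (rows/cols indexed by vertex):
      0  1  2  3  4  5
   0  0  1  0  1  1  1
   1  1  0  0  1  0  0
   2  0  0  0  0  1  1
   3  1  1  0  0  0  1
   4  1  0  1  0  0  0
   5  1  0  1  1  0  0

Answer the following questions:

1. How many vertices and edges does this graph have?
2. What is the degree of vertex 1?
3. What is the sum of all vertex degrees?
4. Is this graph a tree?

Count: 6 vertices, 8 edges.
Vertex 1 has neighbors [0, 3], degree = 2.
Handshaking lemma: 2 * 8 = 16.
A tree on 6 vertices has 5 edges. This graph has 8 edges (3 extra). Not a tree.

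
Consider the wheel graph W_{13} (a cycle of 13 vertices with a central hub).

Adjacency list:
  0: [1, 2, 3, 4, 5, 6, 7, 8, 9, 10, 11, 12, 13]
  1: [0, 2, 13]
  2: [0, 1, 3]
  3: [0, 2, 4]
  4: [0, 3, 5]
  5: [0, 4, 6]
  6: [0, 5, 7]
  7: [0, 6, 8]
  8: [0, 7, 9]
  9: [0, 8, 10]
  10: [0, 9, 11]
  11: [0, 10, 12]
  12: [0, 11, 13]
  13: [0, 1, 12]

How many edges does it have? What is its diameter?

Wheel graph W_{13}: 13 cycle edges + 13 spoke edges = 26 edges.
The hub is distance 1 from all cycle vertices. Max distance between cycle vertices through hub is 2.
Diameter = 2.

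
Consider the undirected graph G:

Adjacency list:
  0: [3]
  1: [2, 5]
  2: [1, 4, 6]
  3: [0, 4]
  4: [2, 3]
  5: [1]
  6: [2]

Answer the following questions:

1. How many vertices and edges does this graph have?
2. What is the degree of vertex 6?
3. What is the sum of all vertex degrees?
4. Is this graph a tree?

Count: 7 vertices, 6 edges.
Vertex 6 has neighbors [2], degree = 1.
Handshaking lemma: 2 * 6 = 12.
A graph is a tree iff it is connected and has exactly n-1 edges. This graph is connected (all 7 vertices in one component) and has 7-1 = 6 edges. It is a tree.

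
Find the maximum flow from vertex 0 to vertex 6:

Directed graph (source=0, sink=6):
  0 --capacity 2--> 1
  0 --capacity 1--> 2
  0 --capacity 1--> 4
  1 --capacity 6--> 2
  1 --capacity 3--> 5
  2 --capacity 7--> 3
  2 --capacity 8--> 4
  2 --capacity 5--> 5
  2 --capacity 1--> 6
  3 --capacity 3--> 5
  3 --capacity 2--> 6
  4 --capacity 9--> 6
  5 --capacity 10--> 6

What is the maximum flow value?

Computing max flow:
  Flow on (0->1): 2/2
  Flow on (0->2): 1/1
  Flow on (0->4): 1/1
  Flow on (1->2): 2/6
  Flow on (2->3): 2/7
  Flow on (2->6): 1/1
  Flow on (3->6): 2/2
  Flow on (4->6): 1/9
Maximum flow = 4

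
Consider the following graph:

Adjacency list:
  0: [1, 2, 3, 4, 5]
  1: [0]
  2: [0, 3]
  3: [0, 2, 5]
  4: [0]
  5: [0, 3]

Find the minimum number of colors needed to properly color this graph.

The graph has a maximum clique of size 3 (lower bound on chromatic number).
A valid 3-coloring: {0: 0, 1: 1, 2: 2, 3: 1, 4: 1, 5: 2}.
Chromatic number = 3.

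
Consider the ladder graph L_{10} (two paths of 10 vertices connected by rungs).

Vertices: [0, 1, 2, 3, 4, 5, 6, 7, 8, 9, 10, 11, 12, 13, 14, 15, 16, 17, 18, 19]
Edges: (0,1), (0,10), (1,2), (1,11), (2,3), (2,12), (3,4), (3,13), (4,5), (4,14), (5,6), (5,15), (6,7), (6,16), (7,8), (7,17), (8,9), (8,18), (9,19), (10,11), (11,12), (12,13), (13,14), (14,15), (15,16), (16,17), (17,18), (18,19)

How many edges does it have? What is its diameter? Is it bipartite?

Ladder graph L_{10}: 10 rungs + 2 * (10-1) path edges = 10 + 18 = 28 edges.
Diameter = 10.
Ladder graphs are bipartite (alternating coloring along each path).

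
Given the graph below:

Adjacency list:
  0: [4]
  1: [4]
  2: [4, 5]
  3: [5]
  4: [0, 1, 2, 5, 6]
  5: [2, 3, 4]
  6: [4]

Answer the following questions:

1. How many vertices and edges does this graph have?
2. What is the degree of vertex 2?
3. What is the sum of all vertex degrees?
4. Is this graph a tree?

Count: 7 vertices, 7 edges.
Vertex 2 has neighbors [4, 5], degree = 2.
Handshaking lemma: 2 * 7 = 14.
A tree on 7 vertices has 6 edges. This graph has 7 edges (1 extra). Not a tree.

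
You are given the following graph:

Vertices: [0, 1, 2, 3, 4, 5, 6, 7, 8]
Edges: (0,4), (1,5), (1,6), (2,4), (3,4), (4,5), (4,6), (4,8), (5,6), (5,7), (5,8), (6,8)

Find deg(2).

Vertex 2 has neighbors [4], so deg(2) = 1.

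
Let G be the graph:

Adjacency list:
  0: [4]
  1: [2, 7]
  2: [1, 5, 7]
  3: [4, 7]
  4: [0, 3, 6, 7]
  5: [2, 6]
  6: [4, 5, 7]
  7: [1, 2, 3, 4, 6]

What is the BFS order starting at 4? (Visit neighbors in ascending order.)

BFS from vertex 4 (neighbors processed in ascending order):
Visit order: 4, 0, 3, 6, 7, 5, 1, 2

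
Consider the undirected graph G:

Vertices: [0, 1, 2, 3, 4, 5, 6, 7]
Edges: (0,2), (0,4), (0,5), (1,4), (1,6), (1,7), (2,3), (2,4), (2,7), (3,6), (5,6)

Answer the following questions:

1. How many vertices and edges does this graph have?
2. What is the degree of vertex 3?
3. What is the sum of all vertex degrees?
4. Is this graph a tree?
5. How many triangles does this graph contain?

Count: 8 vertices, 11 edges.
Vertex 3 has neighbors [2, 6], degree = 2.
Handshaking lemma: 2 * 11 = 22.
A tree on 8 vertices has 7 edges. This graph has 11 edges (4 extra). Not a tree.
Number of triangles = 1.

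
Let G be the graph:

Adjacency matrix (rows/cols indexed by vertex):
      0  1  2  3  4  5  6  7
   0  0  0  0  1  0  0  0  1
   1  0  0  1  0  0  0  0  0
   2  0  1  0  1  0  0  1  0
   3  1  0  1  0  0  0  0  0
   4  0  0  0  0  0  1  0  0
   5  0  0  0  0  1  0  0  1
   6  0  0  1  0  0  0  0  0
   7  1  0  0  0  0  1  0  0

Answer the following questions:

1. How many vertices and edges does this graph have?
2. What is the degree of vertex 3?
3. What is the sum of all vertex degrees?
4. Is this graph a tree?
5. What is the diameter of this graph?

Count: 8 vertices, 7 edges.
Vertex 3 has neighbors [0, 2], degree = 2.
Handshaking lemma: 2 * 7 = 14.
A graph is a tree iff it is connected and has exactly n-1 edges. This graph is connected (all 8 vertices in one component) and has 8-1 = 7 edges. It is a tree.
Diameter (longest shortest path) = 6.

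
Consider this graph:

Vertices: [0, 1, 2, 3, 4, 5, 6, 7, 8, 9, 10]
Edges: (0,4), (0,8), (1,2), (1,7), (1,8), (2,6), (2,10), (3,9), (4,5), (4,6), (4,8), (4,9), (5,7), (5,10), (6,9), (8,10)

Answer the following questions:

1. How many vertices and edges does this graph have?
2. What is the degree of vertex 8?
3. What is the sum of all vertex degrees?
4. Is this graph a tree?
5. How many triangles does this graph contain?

Count: 11 vertices, 16 edges.
Vertex 8 has neighbors [0, 1, 4, 10], degree = 4.
Handshaking lemma: 2 * 16 = 32.
A tree on 11 vertices has 10 edges. This graph has 16 edges (6 extra). Not a tree.
Number of triangles = 2.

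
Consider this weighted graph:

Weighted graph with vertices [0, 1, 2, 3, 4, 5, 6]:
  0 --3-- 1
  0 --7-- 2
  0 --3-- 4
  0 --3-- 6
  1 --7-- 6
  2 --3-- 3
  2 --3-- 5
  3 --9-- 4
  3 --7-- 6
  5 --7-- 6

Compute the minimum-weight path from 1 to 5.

Using Dijkstra's algorithm from vertex 1:
Shortest path: 1 -> 0 -> 6 -> 5
Total weight: 3 + 3 + 7 = 13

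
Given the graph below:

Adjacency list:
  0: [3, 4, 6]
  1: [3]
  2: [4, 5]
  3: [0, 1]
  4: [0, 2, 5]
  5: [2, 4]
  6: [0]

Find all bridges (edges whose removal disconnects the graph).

A bridge is an edge whose removal increases the number of connected components.
Bridges found: (0,3), (0,4), (0,6), (1,3)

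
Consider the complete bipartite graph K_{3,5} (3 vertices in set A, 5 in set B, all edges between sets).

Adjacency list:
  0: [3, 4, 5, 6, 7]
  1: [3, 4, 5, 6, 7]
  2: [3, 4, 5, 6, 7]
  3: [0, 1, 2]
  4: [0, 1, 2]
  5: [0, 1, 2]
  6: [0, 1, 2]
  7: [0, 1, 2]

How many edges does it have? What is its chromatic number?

K_{3,5} has 3 * 5 = 15 edges.
Bipartite graphs have chromatic number 2 (color each partition differently).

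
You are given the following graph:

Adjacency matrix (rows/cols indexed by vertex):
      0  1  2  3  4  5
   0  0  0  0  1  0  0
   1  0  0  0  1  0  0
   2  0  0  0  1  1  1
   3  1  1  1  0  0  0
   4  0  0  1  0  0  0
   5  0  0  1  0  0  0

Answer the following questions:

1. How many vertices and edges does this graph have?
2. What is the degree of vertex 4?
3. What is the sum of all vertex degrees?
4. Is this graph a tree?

Count: 6 vertices, 5 edges.
Vertex 4 has neighbors [2], degree = 1.
Handshaking lemma: 2 * 5 = 10.
A graph is a tree iff it is connected and has exactly n-1 edges. This graph is connected (all 6 vertices in one component) and has 6-1 = 5 edges. It is a tree.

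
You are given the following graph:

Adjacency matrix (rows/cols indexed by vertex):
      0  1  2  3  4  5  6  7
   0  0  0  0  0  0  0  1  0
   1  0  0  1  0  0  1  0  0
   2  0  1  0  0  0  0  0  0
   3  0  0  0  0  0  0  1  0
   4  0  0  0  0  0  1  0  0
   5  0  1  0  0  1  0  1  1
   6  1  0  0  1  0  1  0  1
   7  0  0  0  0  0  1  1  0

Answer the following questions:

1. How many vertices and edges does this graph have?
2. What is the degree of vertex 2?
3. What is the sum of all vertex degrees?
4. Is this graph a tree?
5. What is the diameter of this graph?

Count: 8 vertices, 8 edges.
Vertex 2 has neighbors [1], degree = 1.
Handshaking lemma: 2 * 8 = 16.
A tree on 8 vertices has 7 edges. This graph has 8 edges (1 extra). Not a tree.
Diameter (longest shortest path) = 4.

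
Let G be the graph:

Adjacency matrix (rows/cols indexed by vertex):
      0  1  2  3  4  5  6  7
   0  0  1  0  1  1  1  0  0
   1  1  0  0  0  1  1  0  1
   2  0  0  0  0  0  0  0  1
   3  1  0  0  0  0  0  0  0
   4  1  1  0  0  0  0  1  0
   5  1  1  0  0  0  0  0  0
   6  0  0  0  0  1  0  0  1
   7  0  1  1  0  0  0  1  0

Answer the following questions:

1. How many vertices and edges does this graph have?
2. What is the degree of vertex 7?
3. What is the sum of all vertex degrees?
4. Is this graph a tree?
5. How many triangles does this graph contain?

Count: 8 vertices, 10 edges.
Vertex 7 has neighbors [1, 2, 6], degree = 3.
Handshaking lemma: 2 * 10 = 20.
A tree on 8 vertices has 7 edges. This graph has 10 edges (3 extra). Not a tree.
Number of triangles = 2.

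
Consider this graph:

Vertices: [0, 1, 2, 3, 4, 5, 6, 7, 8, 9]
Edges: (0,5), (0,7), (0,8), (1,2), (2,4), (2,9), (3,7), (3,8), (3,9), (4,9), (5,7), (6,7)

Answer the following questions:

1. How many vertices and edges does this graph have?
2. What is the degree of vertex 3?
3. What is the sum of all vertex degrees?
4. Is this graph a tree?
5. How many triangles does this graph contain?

Count: 10 vertices, 12 edges.
Vertex 3 has neighbors [7, 8, 9], degree = 3.
Handshaking lemma: 2 * 12 = 24.
A tree on 10 vertices has 9 edges. This graph has 12 edges (3 extra). Not a tree.
Number of triangles = 2.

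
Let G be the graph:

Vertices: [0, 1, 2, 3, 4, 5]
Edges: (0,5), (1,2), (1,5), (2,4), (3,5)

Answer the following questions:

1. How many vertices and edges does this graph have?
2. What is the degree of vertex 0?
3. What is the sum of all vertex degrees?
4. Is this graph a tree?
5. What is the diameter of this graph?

Count: 6 vertices, 5 edges.
Vertex 0 has neighbors [5], degree = 1.
Handshaking lemma: 2 * 5 = 10.
A graph is a tree iff it is connected and has exactly n-1 edges. This graph is connected (all 6 vertices in one component) and has 6-1 = 5 edges. It is a tree.
Diameter (longest shortest path) = 4.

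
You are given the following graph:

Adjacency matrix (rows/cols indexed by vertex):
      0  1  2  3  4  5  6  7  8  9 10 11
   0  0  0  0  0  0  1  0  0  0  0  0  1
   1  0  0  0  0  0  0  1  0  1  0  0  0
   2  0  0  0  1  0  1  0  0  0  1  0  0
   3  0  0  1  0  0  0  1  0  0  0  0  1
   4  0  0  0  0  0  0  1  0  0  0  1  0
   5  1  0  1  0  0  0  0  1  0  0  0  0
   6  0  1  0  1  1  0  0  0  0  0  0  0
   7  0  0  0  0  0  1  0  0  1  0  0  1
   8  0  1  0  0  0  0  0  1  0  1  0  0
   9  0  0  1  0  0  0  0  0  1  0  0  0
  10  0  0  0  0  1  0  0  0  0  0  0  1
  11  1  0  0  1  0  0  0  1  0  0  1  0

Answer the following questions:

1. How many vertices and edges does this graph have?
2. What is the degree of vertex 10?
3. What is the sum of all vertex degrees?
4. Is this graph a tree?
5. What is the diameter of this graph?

Count: 12 vertices, 16 edges.
Vertex 10 has neighbors [4, 11], degree = 2.
Handshaking lemma: 2 * 16 = 32.
A tree on 12 vertices has 11 edges. This graph has 16 edges (5 extra). Not a tree.
Diameter (longest shortest path) = 4.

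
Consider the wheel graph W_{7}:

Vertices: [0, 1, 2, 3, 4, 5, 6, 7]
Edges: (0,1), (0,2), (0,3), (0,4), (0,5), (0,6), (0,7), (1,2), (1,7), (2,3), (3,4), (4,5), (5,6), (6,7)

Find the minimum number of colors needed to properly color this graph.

W_{7} = C_{7} plus a hub adjacent to every cycle vertex.
The outer cycle needs 3 colors (odd cycle); the hub is adjacent to all of them so needs a fresh color.
Chromatic number = 3 + 1 = 4.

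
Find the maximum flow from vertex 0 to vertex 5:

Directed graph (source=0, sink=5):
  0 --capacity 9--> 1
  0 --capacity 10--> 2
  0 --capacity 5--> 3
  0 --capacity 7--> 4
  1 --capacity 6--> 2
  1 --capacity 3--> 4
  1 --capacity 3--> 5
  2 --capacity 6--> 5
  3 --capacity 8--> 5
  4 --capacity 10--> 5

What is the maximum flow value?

Computing max flow:
  Flow on (0->1): 6/9
  Flow on (0->2): 6/10
  Flow on (0->3): 5/5
  Flow on (0->4): 7/7
  Flow on (1->4): 3/3
  Flow on (1->5): 3/3
  Flow on (2->5): 6/6
  Flow on (3->5): 5/8
  Flow on (4->5): 10/10
Maximum flow = 24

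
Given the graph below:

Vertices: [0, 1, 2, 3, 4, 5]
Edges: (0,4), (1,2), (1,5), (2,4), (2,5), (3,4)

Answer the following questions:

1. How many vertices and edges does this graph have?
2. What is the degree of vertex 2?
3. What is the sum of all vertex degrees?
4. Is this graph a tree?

Count: 6 vertices, 6 edges.
Vertex 2 has neighbors [1, 4, 5], degree = 3.
Handshaking lemma: 2 * 6 = 12.
A tree on 6 vertices has 5 edges. This graph has 6 edges (1 extra). Not a tree.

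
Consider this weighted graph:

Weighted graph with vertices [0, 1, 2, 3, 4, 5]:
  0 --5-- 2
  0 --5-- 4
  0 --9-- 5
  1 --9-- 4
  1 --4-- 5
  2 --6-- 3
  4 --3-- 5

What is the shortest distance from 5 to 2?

Using Dijkstra's algorithm from vertex 5:
Shortest path: 5 -> 4 -> 0 -> 2
Total weight: 3 + 5 + 5 = 13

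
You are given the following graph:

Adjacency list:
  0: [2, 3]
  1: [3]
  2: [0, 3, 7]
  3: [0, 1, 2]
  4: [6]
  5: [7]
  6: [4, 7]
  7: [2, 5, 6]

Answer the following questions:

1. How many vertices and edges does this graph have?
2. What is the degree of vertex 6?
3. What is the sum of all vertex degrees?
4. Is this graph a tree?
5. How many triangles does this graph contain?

Count: 8 vertices, 8 edges.
Vertex 6 has neighbors [4, 7], degree = 2.
Handshaking lemma: 2 * 8 = 16.
A tree on 8 vertices has 7 edges. This graph has 8 edges (1 extra). Not a tree.
Number of triangles = 1.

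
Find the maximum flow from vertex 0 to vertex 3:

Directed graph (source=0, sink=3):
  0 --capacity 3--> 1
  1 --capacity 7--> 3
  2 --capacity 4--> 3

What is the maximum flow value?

Computing max flow:
  Flow on (0->1): 3/3
  Flow on (1->3): 3/7
Maximum flow = 3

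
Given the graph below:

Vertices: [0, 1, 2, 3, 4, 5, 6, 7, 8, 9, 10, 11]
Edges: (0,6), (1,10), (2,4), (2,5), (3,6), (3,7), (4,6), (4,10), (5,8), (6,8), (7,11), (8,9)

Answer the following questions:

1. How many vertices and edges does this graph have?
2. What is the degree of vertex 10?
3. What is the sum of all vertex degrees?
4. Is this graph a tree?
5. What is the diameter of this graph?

Count: 12 vertices, 12 edges.
Vertex 10 has neighbors [1, 4], degree = 2.
Handshaking lemma: 2 * 12 = 24.
A tree on 12 vertices has 11 edges. This graph has 12 edges (1 extra). Not a tree.
Diameter (longest shortest path) = 6.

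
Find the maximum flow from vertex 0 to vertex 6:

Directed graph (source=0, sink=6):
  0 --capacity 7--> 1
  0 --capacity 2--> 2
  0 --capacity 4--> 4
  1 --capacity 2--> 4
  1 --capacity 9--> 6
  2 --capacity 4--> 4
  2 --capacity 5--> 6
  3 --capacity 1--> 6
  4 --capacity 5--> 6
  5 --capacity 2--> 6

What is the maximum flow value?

Computing max flow:
  Flow on (0->1): 7/7
  Flow on (0->2): 2/2
  Flow on (0->4): 4/4
  Flow on (1->6): 7/9
  Flow on (2->6): 2/5
  Flow on (4->6): 4/5
Maximum flow = 13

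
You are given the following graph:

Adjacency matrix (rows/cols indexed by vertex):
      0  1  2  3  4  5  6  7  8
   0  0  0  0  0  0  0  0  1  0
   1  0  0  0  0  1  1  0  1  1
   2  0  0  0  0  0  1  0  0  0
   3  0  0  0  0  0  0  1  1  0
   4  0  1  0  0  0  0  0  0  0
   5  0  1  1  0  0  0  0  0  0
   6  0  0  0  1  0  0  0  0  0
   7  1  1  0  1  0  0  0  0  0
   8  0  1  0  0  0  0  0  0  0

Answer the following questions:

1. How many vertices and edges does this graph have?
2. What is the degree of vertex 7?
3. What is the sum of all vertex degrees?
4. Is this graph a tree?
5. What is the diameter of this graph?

Count: 9 vertices, 8 edges.
Vertex 7 has neighbors [0, 1, 3], degree = 3.
Handshaking lemma: 2 * 8 = 16.
A graph is a tree iff it is connected and has exactly n-1 edges. This graph is connected (all 9 vertices in one component) and has 9-1 = 8 edges. It is a tree.
Diameter (longest shortest path) = 5.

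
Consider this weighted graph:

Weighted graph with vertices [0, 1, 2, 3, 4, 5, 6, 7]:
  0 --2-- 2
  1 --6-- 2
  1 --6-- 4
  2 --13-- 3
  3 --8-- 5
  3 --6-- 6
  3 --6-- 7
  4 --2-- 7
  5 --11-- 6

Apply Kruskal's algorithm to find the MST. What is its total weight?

Applying Kruskal's algorithm (sort edges by weight, add if no cycle):
  Add (0,2) w=2
  Add (4,7) w=2
  Add (1,4) w=6
  Add (1,2) w=6
  Add (3,7) w=6
  Add (3,6) w=6
  Add (3,5) w=8
  Skip (5,6) w=11 (creates cycle)
  Skip (2,3) w=13 (creates cycle)
MST weight = 36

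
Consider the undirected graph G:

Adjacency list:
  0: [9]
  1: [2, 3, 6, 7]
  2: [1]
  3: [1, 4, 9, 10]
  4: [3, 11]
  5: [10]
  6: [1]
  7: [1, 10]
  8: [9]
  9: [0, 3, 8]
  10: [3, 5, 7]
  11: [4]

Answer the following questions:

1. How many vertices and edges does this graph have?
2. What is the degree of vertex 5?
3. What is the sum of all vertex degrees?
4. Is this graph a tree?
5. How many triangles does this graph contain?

Count: 12 vertices, 12 edges.
Vertex 5 has neighbors [10], degree = 1.
Handshaking lemma: 2 * 12 = 24.
A tree on 12 vertices has 11 edges. This graph has 12 edges (1 extra). Not a tree.
Number of triangles = 0.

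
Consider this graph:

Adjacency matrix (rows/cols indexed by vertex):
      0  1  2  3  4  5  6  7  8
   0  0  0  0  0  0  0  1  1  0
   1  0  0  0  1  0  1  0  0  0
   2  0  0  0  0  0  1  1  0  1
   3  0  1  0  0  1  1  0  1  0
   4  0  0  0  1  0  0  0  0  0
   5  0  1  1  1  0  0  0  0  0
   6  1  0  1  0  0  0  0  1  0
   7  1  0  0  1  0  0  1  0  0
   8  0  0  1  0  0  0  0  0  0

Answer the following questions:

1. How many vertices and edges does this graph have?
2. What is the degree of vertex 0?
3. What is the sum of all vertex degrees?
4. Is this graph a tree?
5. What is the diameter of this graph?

Count: 9 vertices, 11 edges.
Vertex 0 has neighbors [6, 7], degree = 2.
Handshaking lemma: 2 * 11 = 22.
A tree on 9 vertices has 8 edges. This graph has 11 edges (3 extra). Not a tree.
Diameter (longest shortest path) = 4.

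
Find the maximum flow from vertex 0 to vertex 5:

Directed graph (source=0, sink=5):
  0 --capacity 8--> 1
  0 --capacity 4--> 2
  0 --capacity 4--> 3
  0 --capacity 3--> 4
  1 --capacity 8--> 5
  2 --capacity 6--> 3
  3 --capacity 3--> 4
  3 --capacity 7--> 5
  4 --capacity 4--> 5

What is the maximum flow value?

Computing max flow:
  Flow on (0->1): 8/8
  Flow on (0->2): 4/4
  Flow on (0->3): 4/4
  Flow on (0->4): 3/3
  Flow on (1->5): 8/8
  Flow on (2->3): 4/6
  Flow on (3->4): 1/3
  Flow on (3->5): 7/7
  Flow on (4->5): 4/4
Maximum flow = 19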